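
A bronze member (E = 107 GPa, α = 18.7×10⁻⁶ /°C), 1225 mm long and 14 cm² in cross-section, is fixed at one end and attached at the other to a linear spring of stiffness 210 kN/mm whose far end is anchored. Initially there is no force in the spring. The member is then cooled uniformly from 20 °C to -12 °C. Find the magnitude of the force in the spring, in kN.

P ≈ 56.7 kN

The unrestrained thermal change is αΔT L = 18.7×10⁻⁶ × 32 × 1225 = 0.733 mm.
With a force P in the spring, the elastic change of the member is PL/(AE) and that of the spring is P/k; compatibility requires their sum to equal δ_free.
So P = δ_free / [L/(AE) + 1/k] = 0.733 / [ 1225/(1400×107×10³) + 1/(210×10³) ].
P = 0.733 / 1.294×10⁻⁵ = 56650 N.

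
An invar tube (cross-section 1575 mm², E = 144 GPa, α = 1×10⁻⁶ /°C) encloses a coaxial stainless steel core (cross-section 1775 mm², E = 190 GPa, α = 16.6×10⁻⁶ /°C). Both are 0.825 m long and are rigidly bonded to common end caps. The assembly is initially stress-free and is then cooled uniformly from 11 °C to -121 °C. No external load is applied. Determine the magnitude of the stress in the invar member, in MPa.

σ ≈ 177 MPa (compressive)

The stainless steel has the larger α, so on cooling it would change length more than the invar if both were free. The rigid plates force a common final length, so the stainless steel is put into tension and the invar into compression, with equal and opposite forces P (no external load).
Equating the net (thermal + elastic) strains gives |α₁ − α₂|·ΔT = P·[1/(A₁E₁) + 1/(A₂E₂)].
|α₁ − α₂|·ΔT = 15.6×10⁻⁶ × 132 = 0.002059.
1/(A₁E₁) + 1/(A₂E₂) = 1/(1575×144×10³) + 1/(1775×190×10³) = 7.374×10⁻⁹ N⁻¹.
P = 0.002059 / 7.374×10⁻⁹ = 279200 N = 279.2 kN.
σ_{invar} = P/A₁ = 279200/1575 = 177.3 MPa, compressive.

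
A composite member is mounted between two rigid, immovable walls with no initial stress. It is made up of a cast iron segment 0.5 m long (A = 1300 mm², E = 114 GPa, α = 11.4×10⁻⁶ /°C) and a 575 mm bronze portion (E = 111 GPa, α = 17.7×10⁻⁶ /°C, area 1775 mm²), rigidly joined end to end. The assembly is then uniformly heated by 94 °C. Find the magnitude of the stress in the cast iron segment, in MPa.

σ ≈ 182 MPa (compressive)

If the supports were absent, the total length change would be Σ αᵢΔT Lᵢ = 11.4×10⁻⁶×94×500 + 17.7×10⁻⁶×94×575 = 1.492 mm.
The rigid supports impose zero overall length change; the single axial force P common to all segments must satisfy P Σ Lᵢ/(AᵢEᵢ) = δ_free.
Σ Lᵢ/(AᵢEᵢ) = 500/(1300×114×10³) + 575/(1775×111×10³) = 6.292×10⁻⁶ mm/N.
Hence P = δ_free / Σ(L/AE) = 1.492/6.292×10⁻⁶ = 237.2 kN (compressive).
σ_{cast iron} = P / A = 237200 / 1300 = 182.5 MPa.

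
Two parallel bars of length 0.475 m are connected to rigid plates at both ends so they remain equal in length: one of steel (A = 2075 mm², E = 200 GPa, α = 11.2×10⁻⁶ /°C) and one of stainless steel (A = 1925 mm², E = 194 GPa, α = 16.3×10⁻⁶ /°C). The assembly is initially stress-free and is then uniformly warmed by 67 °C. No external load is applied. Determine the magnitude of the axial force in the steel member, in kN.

P ≈ 67.2 kN (tensile in the steel)

The stainless steel has the larger α, so on heating it would change length more than the steel if both were free. The rigid plates force a common final length, so the stainless steel is put into compression and the steel into tension, with equal and opposite forces P (no external load).
Setting the final lengths equal and cancelling L: (α₁ − α₂)ΔT = P/(A₁E₁) + P/(A₂E₂).
|α₁ − α₂|·ΔT = 5.1×10⁻⁶ × 67 = 0.0003417.
1/(A₁E₁) + 1/(A₂E₂) = 1/(2075×200×10³) + 1/(1925×194×10³) = 5.087×10⁻⁹ N⁻¹.
So P = 0.0003417 / 5.087×10⁻⁹ = 67.17 kN.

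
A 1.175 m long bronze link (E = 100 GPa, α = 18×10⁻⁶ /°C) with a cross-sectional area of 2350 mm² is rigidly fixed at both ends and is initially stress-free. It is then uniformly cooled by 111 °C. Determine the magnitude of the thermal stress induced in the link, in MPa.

The supports are rigid, so the total axial strain is zero. The restrained thermal strain is ε = αΔT = 18×10⁻⁶ × 111 = 1998×10⁻⁶.
Hence σ = E·αΔT = 100×10³ × 1998×10⁻⁶ = 199.8 MPa, tensile.

σ ≈ 200 MPa (tensile)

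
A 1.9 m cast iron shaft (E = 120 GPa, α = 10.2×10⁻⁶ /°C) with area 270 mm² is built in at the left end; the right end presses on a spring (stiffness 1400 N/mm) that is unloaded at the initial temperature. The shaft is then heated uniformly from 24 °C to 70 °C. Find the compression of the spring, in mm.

Free thermal expansion: δ_free = αΔT L = 10.2×10⁻⁶ × 46 × 1900 = 0.8915 mm.
Let P be the compressive force at the spring. The shaft shortens elastically by PL/(AE) and the spring compresses by P/k; together these equal δ_free.
P [ L/(AE) + 1/k ] = δ_free → P [ 1900/(270×120×10³) + 1/(1400) ] = 0.8915.
P = 0.8915 / 0.0007729 = 1153 N.
Spring compression = P/k = 1153/(1400) = 0.8238 mm.

δ ≈ 0.824 mm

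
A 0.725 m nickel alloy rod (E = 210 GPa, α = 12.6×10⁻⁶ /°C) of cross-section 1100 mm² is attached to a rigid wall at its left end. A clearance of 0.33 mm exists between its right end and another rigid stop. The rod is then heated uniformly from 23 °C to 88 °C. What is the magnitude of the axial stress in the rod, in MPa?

Free thermal elongation = αΔT L = 12.6×10⁻⁶ × 65 × 725 = 0.5938 mm.
This exceeds the 0.33 mm gap, so the wall pushes back. The portion of expansion that must be recovered elastically is δ_free − gap = 0.5938 − 0.33 = 0.2638 mm.
That suppressed elongation corresponds to σ = E·Δ/L = 210×10³ × 0.2638/725 = 76.4 MPa.

σ ≈ 76.4 MPa (compressive)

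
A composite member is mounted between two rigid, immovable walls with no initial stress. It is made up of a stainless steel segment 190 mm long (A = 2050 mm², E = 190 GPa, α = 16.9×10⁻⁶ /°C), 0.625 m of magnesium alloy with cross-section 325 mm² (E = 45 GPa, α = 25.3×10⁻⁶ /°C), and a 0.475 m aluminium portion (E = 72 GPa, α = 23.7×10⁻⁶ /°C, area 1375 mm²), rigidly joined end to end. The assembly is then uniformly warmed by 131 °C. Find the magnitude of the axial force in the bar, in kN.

With the walls removed the bar would change length by δ_free = Σ αᵢΔT Lᵢ = 16.9×10⁻⁶×131×190 + 25.3×10⁻⁶×131×625 + 23.7×10⁻⁶×131×475 = 3.967 mm.
The rigid supports impose zero overall length change; the single axial force P common to all segments must satisfy P Σ Lᵢ/(AᵢEᵢ) = δ_free.
Σ Lᵢ/(AᵢEᵢ) = 190/(2050×190×10³) + 625/(325×45×10³) + 475/(1375×72×10³) = 4.802×10⁻⁵ mm/N.
P = 3.967 / 4.802×10⁻⁵ = 82610 N = 82.61 kN, compressive.

P ≈ 82.6 kN (compressive)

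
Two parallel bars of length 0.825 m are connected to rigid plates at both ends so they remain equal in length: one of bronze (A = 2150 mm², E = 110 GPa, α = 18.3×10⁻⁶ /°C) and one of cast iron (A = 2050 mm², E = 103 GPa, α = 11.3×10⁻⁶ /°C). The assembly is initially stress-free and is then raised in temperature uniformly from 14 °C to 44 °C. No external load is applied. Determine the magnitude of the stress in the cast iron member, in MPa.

The bronze has the larger α, so on heating it would change length more than the cast iron if both were free. The rigid plates force a common final length, so the bronze is put into compression and the cast iron into tension, with equal and opposite forces P (no external load).
Equating the net (thermal + elastic) strains gives |α₁ − α₂|·ΔT = P·[1/(A₁E₁) + 1/(A₂E₂)].
|α₁ − α₂|·ΔT = 7×10⁻⁶ × 30 = 0.00021.
1/(A₁E₁) + 1/(A₂E₂) = 1/(2150×110×10³) + 1/(2050×103×10³) = 8.964×10⁻⁹ N⁻¹.
P = 0.00021 / 8.964×10⁻⁹ = 23430 N = 23.43 kN.
σ_{cast iron} = P/A₂ = 23430/2050 = 11.43 MPa, tensile.

σ ≈ 11.4 MPa (tensile)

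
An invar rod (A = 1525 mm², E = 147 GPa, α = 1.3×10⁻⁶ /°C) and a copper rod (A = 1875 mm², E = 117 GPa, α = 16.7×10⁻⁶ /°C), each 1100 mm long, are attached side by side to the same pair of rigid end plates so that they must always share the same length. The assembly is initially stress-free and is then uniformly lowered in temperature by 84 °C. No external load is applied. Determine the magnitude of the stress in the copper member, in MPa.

σ ≈ 76.5 MPa (tensile)

Both members must finish at the same length. With the larger α, the copper tends to over-contract; the plates restrain it, putting the copper in tension and the invar in compression. With no external load the two internal forces are equal and opposite, magnitude P.
Compatibility of the two members (thermal + elastic change equal): (α₁ − α₂)ΔT = P·[1/(A₁E₁) + 1/(A₂E₂)].
|α₁ − α₂|·ΔT = 15.4×10⁻⁶ × 84 = 0.001294.
1/(A₁E₁) + 1/(A₂E₂) = 1/(1525×147×10³) + 1/(1875×117×10³) = 9.019×10⁻⁹ N⁻¹.
P = 0.001294 / 9.019×10⁻⁹ = 143400 N = 143.4 kN.
σ_{copper} = P/A₂ = 143400/1875 = 76.49 MPa, tensile.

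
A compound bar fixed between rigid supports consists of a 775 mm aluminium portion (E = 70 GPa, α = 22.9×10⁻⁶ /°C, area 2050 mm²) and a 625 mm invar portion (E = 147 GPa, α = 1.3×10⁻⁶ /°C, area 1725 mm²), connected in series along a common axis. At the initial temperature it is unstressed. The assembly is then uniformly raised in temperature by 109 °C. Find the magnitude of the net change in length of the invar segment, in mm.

|ΔL| ≈ 0.545 mm

With the walls removed the bar would change length by δ_free = Σ αᵢΔT Lᵢ = 22.9×10⁻⁶×109×775 + 1.3×10⁻⁶×109×625 = 2.023 mm.
The rigid supports impose zero overall length change; the single axial force P common to all segments must satisfy P Σ Lᵢ/(AᵢEᵢ) = δ_free.
The series flexibility is Σ Lᵢ/(AᵢEᵢ) = 775/(2050×70×10³) + 625/(1725×147×10³) = 7.865×10⁻⁶ mm/N.
So P = 2.023 / 7.865×10⁻⁶ = 257.2 kN, compressive.
For the invar segment, free thermal change = 1.3×10⁻⁶×109×625 = 0.08856 mm and elastic change from P = 257200×625/(1725×147×10³) = 0.6339 mm; these oppose, so the net change is 0.545 mm (segment shortens).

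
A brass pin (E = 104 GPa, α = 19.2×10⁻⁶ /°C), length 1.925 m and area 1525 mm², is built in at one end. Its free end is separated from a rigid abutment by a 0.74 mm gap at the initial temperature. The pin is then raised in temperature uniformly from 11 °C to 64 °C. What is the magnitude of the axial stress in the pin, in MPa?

σ ≈ 65.9 MPa (compressive)

Free thermal elongation = αΔT L = 19.2×10⁻⁶ × 53 × 1925 = 1.959 mm.
The gap closes (δ_free > 0.74 mm) and the wall then resists a further 1.959 − 0.74 = 1.219 mm of expansion.
That suppressed elongation corresponds to σ = E·Δ/L = 104×10³ × 1.219/1925 = 65.85 MPa.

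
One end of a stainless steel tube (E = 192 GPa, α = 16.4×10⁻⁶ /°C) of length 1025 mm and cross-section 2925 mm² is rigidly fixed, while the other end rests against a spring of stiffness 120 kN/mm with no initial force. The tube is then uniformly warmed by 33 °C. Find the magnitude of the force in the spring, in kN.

P ≈ 54.6 kN

Free thermal expansion: δ_free = αΔT L = 16.4×10⁻⁶ × 33 × 1025 = 0.5547 mm.
With a force P in the spring, the elastic change of the tube is PL/(AE) and that of the spring is P/k; compatibility requires their sum to equal δ_free.
P [ L/(AE) + 1/k ] = δ_free → P [ 1025/(2925×192×10³) + 1/(120×10³) ] = 0.5547.
P = 0.5547 / 1.016×10⁻⁵ = 54610 N.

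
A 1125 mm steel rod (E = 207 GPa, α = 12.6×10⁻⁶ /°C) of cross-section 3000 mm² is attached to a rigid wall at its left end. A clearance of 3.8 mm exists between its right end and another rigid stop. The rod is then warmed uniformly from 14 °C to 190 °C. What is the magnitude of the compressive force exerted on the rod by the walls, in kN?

Unrestrained expansion: δ_free = αΔT L = 12.6×10⁻⁶ × 176 × 1125 = 2.495 mm.
Since δ_free = 2.49 mm is less than the 3.8 mm gap, the rod never touches the wall. No axial force develops.

P ≈ 0 kN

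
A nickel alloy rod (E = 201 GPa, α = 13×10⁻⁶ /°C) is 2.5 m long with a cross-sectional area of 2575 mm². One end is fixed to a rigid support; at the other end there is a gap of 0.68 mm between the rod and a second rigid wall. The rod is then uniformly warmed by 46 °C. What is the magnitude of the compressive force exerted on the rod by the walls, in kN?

P ≈ 169 kN

Unrestrained expansion: δ_free = αΔT L = 13×10⁻⁶ × 46 × 2500 = 1.495 mm.
This exceeds the 0.68 mm gap, so the wall pushes back. The portion of expansion that must be recovered elastically is δ_free − gap = 1.495 − 0.68 = 0.815 mm.
Compatibility: PL/(AE) = 0.815 mm, so σ = P/A = E × (0.815/2500) = 65.53 MPa.
Force on the wall = σA = 65.53 × 2575 mm² = 168.7 kN.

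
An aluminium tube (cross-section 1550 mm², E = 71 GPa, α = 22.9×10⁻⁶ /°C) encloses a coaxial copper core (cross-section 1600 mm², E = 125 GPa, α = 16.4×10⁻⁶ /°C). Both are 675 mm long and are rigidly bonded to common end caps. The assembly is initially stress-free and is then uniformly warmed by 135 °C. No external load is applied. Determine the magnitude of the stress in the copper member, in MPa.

Both members must finish at the same length. With the larger α, the aluminium tends to over-expand; the plates restrain it, putting the aluminium in compression and the copper in tension. With no external load the two internal forces are equal and opposite, magnitude P.
Equating the net (thermal + elastic) strains gives |α₁ − α₂|·ΔT = P·[1/(A₁E₁) + 1/(A₂E₂)].
|α₁ − α₂|·ΔT = 6.5×10⁻⁶ × 135 = 0.0008775.
1/(A₁E₁) + 1/(A₂E₂) = 1/(1550×71×10³) + 1/(1600×125×10³) = 1.409×10⁻⁸ N⁻¹.
P = 0.0008775 / 1.409×10⁻⁸ = 62290 N = 62.29 kN.
σ_{copper} = P/A₂ = 62290/1600 = 38.93 MPa, tensile.

σ ≈ 38.9 MPa (tensile)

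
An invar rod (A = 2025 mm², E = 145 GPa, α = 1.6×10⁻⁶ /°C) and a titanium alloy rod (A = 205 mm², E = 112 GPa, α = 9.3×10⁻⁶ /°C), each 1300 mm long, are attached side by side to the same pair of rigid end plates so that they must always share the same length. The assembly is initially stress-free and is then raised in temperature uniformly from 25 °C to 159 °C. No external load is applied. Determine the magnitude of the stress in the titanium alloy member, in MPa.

Equilibrium of a rigid end plate with no external load gives equal and opposite internal forces ±P in the two members. Since α_{titanium alloy} > α_{invar}, heating drives the titanium alloy into compression and the invar into tension.
Compatibility of the two members (thermal + elastic change equal): (α₁ − α₂)ΔT = P·[1/(A₁E₁) + 1/(A₂E₂)].
|α₁ − α₂|·ΔT = 7.7×10⁻⁶ × 134 = 0.001032.
1/(A₁E₁) + 1/(A₂E₂) = 1/(2025×145×10³) + 1/(205×112×10³) = 4.696×10⁻⁸ N⁻¹.
So P = 0.001032 / 4.696×10⁻⁸ = 21.97 kN.
σ_{titanium alloy} = P/A₂ = 21970/205 = 107.2 MPa, compressive.

σ ≈ 107 MPa (compressive)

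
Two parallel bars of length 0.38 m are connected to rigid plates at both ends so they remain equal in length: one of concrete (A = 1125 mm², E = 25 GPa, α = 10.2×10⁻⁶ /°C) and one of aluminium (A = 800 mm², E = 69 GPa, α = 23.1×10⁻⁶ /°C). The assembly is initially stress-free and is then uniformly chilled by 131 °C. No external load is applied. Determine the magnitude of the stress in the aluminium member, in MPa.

The aluminium has the larger α, so on cooling it would change length more than the concrete if both were free. The rigid plates force a common final length, so the aluminium is put into tension and the concrete into compression, with equal and opposite forces P (no external load).
Compatibility of the two members (thermal + elastic change equal): (α₁ − α₂)ΔT = P·[1/(A₁E₁) + 1/(A₂E₂)].
|α₁ − α₂|·ΔT = 12.9×10⁻⁶ × 131 = 0.00169.
1/(A₁E₁) + 1/(A₂E₂) = 1/(1125×25×10³) + 1/(800×69×10³) = 5.367×10⁻⁸ N⁻¹.
P = 0.00169 / 5.367×10⁻⁸ = 31490 N = 31.49 kN.
σ_{aluminium} = P/A₂ = 31490/800 = 39.36 MPa, tensile.

σ ≈ 39.4 MPa (tensile)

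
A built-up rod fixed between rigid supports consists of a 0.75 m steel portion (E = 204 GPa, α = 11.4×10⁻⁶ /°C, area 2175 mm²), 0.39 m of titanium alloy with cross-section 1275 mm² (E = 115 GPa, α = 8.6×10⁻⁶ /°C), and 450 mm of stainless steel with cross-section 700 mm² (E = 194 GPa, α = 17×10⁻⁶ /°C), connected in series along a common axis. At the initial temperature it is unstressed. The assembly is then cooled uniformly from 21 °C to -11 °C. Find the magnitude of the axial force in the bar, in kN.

P ≈ 81.6 kN (tensile)

If the supports were absent, the total length change would be Σ αᵢΔT Lᵢ = 11.4×10⁻⁶×32×750 + 8.6×10⁻⁶×32×390 + 17×10⁻⁶×32×450 = 0.6257 mm.
The walls prevent any net length change, so an axial force P (same in every segment) develops. Compatibility: P · Σ Lᵢ/(AᵢEᵢ) = δ_free.
The series flexibility is Σ Lᵢ/(AᵢEᵢ) = 750/(2175×204×10³) + 390/(1275×115×10³) + 450/(700×194×10³) = 7.664×10⁻⁶ mm/N.
So P = 0.6257 / 7.664×10⁻⁶ = 81.65 kN, tensile.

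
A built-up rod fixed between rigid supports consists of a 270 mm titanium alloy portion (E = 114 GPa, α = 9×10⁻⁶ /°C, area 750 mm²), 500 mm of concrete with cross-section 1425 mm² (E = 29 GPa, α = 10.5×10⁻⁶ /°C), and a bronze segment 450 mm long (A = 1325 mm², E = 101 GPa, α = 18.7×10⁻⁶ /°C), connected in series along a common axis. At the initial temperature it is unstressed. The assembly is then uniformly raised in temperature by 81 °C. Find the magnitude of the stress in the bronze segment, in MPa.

σ ≈ 52.8 MPa (compressive)

Free thermal expansion of the whole bar: Σ αᵢΔT Lᵢ = 9×10⁻⁶×81×270 + 10.5×10⁻⁶×81×500 + 18.7×10⁻⁶×81×450 = 1.304 mm.
The walls prevent any net length change, so an axial force P (same in every segment) develops. Compatibility: P · Σ Lᵢ/(AᵢEᵢ) = δ_free.
Σ Lᵢ/(AᵢEᵢ) = 270/(750×114×10³) + 500/(1425×29×10³) + 450/(1325×101×10³) = 1.862×10⁻⁵ mm/N.
P = 1.304 / 1.862×10⁻⁵ = 70020 N = 70.02 kN, compressive.
σ_{bronze} = P / A = 70020 / 1325 = 52.84 MPa.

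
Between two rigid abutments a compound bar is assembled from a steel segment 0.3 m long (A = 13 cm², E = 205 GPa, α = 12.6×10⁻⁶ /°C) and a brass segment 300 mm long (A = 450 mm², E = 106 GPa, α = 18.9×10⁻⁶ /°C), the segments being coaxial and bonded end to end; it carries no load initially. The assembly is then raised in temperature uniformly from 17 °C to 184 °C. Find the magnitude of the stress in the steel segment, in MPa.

σ ≈ 164 MPa (compressive)

With the walls removed the bar would change length by δ_free = Σ αᵢΔT Lᵢ = 12.6×10⁻⁶×167×300 + 18.9×10⁻⁶×167×300 = 1.578 mm.
The walls prevent any net length change, so an axial force P (same in every segment) develops. Compatibility: P · Σ Lᵢ/(AᵢEᵢ) = δ_free.
The series flexibility is Σ Lᵢ/(AᵢEᵢ) = 300/(1300×205×10³) + 300/(450×106×10³) = 7.415×10⁻⁶ mm/N.
Hence P = δ_free / Σ(L/AE) = 1.578/7.415×10⁻⁶ = 212.8 kN (compressive).
σ_{steel} = P / A = 212800 / 1300 = 163.7 MPa.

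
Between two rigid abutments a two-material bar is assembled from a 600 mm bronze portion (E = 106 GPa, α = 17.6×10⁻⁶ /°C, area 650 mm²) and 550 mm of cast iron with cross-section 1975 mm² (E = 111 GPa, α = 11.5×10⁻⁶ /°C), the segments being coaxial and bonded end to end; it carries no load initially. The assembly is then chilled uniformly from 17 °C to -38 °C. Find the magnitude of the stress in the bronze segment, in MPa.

With the walls removed the bar would change length by δ_free = Σ αᵢΔT Lᵢ = 17.6×10⁻⁶×55×600 + 11.5×10⁻⁶×55×550 = 0.9287 mm.
The walls prevent any net length change, so an axial force P (same in every segment) develops. Compatibility: P · Σ Lᵢ/(AᵢEᵢ) = δ_free.
The series flexibility is Σ Lᵢ/(AᵢEᵢ) = 600/(650×106×10³) + 550/(1975×111×10³) = 1.122×10⁻⁵ mm/N.
Hence P = δ_free / Σ(L/AE) = 0.9287/1.122×10⁻⁵ = 82.79 kN (tensile).
σ_{bronze} = P / A = 82790 / 650 = 127.4 MPa.

σ ≈ 127 MPa (tensile)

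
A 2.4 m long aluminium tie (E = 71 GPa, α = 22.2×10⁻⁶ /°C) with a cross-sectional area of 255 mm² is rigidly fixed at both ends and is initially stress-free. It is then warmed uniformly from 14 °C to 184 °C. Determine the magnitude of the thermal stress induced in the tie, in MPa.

σ ≈ 268 MPa (compressive)

Because both ends are immovable the net strain is zero, and the suppressed thermal strain is αΔT = 22.2×10⁻⁶ × 170 = 3774×10⁻⁶.
σ = EαΔT = 71×10³ × 22.2×10⁻⁶ × 170 = 268 MPa (compressive; the tie is trying to expand).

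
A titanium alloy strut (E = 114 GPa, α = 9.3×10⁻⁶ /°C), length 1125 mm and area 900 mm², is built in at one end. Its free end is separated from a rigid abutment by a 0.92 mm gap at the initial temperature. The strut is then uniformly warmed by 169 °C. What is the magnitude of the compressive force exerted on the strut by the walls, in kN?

Unrestrained expansion: δ_free = αΔT L = 9.3×10⁻⁶ × 169 × 1125 = 1.768 mm.
This exceeds the 0.92 mm gap, so the wall pushes back. The portion of expansion that must be recovered elastically is δ_free − gap = 1.768 − 0.92 = 0.8482 mm.
So σ = E(δ_free − g)/L = 114×10³ × 0.8482/1125 = 85.95 MPa.
P = σA = 85.95 × 900 = 77.35 kN.

P ≈ 77.4 kN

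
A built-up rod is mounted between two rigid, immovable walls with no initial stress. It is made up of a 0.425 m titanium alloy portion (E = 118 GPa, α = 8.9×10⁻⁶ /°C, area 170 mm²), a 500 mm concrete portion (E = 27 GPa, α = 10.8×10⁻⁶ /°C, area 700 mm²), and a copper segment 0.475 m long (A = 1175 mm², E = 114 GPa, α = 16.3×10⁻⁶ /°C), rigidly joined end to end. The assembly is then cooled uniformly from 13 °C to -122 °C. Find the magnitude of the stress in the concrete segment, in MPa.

σ ≈ 63.8 MPa (tensile)

If the supports were absent, the total length change would be Σ αᵢΔT Lᵢ = 8.9×10⁻⁶×135×425 + 10.8×10⁻⁶×135×500 + 16.3×10⁻⁶×135×475 = 2.285 mm.
Since the ends are fixed, an axial force P builds up, equal in every segment, with P · Σ Lᵢ/(AᵢEᵢ) = δ_free.
The series flexibility is Σ Lᵢ/(AᵢEᵢ) = 425/(170×118×10³) + 500/(700×27×10³) + 475/(1175×114×10³) = 5.119×10⁻⁵ mm/N.
Hence P = δ_free / Σ(L/AE) = 2.285/5.119×10⁻⁵ = 44.64 kN (tensile).
σ_{concrete} = P / A = 44640 / 700 = 63.77 MPa.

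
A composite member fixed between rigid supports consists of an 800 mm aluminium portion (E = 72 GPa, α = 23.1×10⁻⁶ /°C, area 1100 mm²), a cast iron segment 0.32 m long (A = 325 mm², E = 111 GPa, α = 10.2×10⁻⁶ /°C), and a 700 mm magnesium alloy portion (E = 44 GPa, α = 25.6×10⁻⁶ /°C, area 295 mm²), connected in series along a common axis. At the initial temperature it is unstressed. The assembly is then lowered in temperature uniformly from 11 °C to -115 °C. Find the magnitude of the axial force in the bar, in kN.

With the walls removed the bar would change length by δ_free = Σ αᵢΔT Lᵢ = 23.1×10⁻⁶×126×800 + 10.2×10⁻⁶×126×320 + 25.6×10⁻⁶×126×700 = 4.998 mm.
The walls prevent any net length change, so an axial force P (same in every segment) develops. Compatibility: P · Σ Lᵢ/(AᵢEᵢ) = δ_free.
The series flexibility is Σ Lᵢ/(AᵢEᵢ) = 800/(1100×72×10³) + 320/(325×111×10³) + 700/(295×44×10³) = 7.29×10⁻⁵ mm/N.
P = 4.998 / 7.29×10⁻⁵ = 68550 N = 68.55 kN, tensile.

P ≈ 68.6 kN (tensile)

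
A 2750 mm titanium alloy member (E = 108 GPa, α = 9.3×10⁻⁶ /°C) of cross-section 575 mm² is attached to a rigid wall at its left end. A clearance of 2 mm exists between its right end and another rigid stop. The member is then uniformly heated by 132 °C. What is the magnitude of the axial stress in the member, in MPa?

σ ≈ 54 MPa (compressive)

Free thermal elongation = αΔT L = 9.3×10⁻⁶ × 132 × 2750 = 3.376 mm.
After closing the 2 mm clearance, 3.376 − 2 = 1.376 mm of expansion remains to be suppressed by the wall.
That suppressed elongation corresponds to σ = E·Δ/L = 108×10³ × 1.376/2750 = 54.04 MPa.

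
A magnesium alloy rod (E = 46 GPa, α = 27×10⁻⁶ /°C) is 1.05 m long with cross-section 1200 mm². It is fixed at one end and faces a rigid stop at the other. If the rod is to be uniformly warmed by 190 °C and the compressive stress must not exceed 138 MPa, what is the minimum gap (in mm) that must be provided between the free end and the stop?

g ≈ 2.24 mm

Free expansion if unrestrained: δ_free = αΔT L = 27×10⁻⁶ × 190 × 1050 = 5.386 mm.
A stress of 138 MPa corresponds to the wall pushing the rod back by σL/E = 138×1050/(46×10³) = 3.15 mm.
So the gap has to take up the difference, g_min = δ_free − σL/E = 5.386 − 3.15 = 2.236 mm.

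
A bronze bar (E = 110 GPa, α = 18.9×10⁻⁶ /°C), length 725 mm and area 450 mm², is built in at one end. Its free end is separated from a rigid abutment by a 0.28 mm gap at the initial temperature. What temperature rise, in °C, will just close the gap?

ΔT ≈ 20.4 °C

Contact occurs when the free expansion equals the gap: αΔT L = 0.28 mm.
ΔT = 0.28 / (18.9×10⁻⁶ × 725) = 20.43 °C.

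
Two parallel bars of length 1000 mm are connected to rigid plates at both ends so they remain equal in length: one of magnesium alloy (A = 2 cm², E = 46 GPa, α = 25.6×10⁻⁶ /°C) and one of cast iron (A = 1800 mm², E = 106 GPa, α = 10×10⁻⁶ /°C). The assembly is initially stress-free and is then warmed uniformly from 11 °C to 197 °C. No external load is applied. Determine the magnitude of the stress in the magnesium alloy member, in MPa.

σ ≈ 127 MPa (compressive)

Equilibrium of a rigid end plate with no external load gives equal and opposite internal forces ±P in the two members. Since α_{magnesium alloy} > α_{cast iron}, heating drives the magnesium alloy into compression and the cast iron into tension.
Equating the net (thermal + elastic) strains gives |α₁ − α₂|·ΔT = P·[1/(A₁E₁) + 1/(A₂E₂)].
|α₁ − α₂|·ΔT = 15.6×10⁻⁶ × 186 = 0.002902.
1/(A₁E₁) + 1/(A₂E₂) = 1/(200×46×10³) + 1/(1800×106×10³) = 1.139×10⁻⁷ N⁻¹.
P = 0.002902 / 1.139×10⁻⁷ = 25470 N = 25.47 kN.
σ_{magnesium alloy} = P/A₁ = 25470/200 = 127.3 MPa, compressive.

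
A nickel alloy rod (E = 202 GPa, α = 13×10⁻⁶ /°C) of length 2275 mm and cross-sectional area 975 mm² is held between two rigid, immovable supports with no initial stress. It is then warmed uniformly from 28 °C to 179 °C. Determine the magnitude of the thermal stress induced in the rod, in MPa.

With length fixed, the mechanical strain must cancel the thermal strain αΔT = 13×10⁻⁶ × 151 = 1963×10⁻⁶.
σ = EαΔT = 202×10³ × 13×10⁻⁶ × 151 = 396.5 MPa (compressive; the rod is trying to expand).

σ ≈ 397 MPa (compressive)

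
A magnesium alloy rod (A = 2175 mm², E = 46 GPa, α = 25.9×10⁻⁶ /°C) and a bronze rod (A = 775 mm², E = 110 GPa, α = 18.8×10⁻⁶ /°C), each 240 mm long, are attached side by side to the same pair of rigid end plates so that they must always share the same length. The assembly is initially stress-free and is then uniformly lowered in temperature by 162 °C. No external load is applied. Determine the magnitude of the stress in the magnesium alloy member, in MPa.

σ ≈ 24.3 MPa (tensile)

Both members must finish at the same length. With the larger α, the magnesium alloy tends to over-contract; the plates restrain it, putting the magnesium alloy in tension and the bronze in compression. With no external load the two internal forces are equal and opposite, magnitude P.
Equating the net (thermal + elastic) strains gives |α₁ − α₂|·ΔT = P·[1/(A₁E₁) + 1/(A₂E₂)].
|α₁ − α₂|·ΔT = 7.1×10⁻⁶ × 162 = 0.00115.
1/(A₁E₁) + 1/(A₂E₂) = 1/(2175×46×10³) + 1/(775×110×10³) = 2.173×10⁻⁸ N⁻¹.
P = 0.00115 / 2.173×10⁻⁸ = 52940 N = 52.94 kN.
σ_{magnesium alloy} = P/A₁ = 52940/2175 = 24.34 MPa, tensile.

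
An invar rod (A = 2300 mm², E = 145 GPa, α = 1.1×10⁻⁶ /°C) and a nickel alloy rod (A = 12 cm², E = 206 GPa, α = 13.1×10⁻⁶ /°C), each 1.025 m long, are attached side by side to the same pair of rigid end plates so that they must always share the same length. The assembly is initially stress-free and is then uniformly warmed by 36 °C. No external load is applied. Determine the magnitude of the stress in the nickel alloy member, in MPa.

σ ≈ 51.1 MPa (compressive)

The nickel alloy has the larger α, so on heating it would change length more than the invar if both were free. The rigid plates force a common final length, so the nickel alloy is put into compression and the invar into tension, with equal and opposite forces P (no external load).
Setting the final lengths equal and cancelling L: (α₁ − α₂)ΔT = P/(A₁E₁) + P/(A₂E₂).
|α₁ − α₂|·ΔT = 12×10⁻⁶ × 36 = 0.000432.
1/(A₁E₁) + 1/(A₂E₂) = 1/(2300×145×10³) + 1/(1200×206×10³) = 7.044×10⁻⁹ N⁻¹.
P = 0.000432 / 7.044×10⁻⁹ = 61330 N = 61.33 kN.
σ_{nickel alloy} = P/A₂ = 61330/1200 = 51.11 MPa, compressive.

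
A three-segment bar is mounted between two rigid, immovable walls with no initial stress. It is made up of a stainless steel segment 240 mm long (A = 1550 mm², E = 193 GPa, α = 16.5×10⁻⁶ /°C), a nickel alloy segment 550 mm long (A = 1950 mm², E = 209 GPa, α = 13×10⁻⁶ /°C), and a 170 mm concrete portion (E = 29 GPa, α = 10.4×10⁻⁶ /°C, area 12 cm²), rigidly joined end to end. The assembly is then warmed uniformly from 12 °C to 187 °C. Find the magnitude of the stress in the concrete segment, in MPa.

Free thermal expansion of the whole bar: Σ αᵢΔT Lᵢ = 16.5×10⁻⁶×175×240 + 13×10⁻⁶×175×550 + 10.4×10⁻⁶×175×170 = 2.254 mm.
Since the ends are fixed, an axial force P builds up, equal in every segment, with P · Σ Lᵢ/(AᵢEᵢ) = δ_free.
The series flexibility is Σ Lᵢ/(AᵢEᵢ) = 240/(1550×193×10³) + 550/(1950×209×10³) + 170/(1200×29×10³) = 7.037×10⁻⁶ mm/N.
So P = 2.254 / 7.037×10⁻⁶ = 320.3 kN, compressive.
σ_{concrete} = P / A = 320300 / 1200 = 266.9 MPa.

σ ≈ 267 MPa (compressive)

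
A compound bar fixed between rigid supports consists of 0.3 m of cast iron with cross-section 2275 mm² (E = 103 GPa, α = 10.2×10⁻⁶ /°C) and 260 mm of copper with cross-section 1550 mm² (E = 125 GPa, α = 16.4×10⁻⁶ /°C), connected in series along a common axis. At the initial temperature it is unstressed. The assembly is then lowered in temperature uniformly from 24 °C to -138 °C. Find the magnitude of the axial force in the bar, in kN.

P ≈ 452 kN (tensile)

Free thermal contraction of the whole bar: Σ αᵢΔT Lᵢ = 10.2×10⁻⁶×162×300 + 16.4×10⁻⁶×162×260 = 1.186 mm.
The walls prevent any net length change, so an axial force P (same in every segment) develops. Compatibility: P · Σ Lᵢ/(AᵢEᵢ) = δ_free.
The series flexibility is Σ Lᵢ/(AᵢEᵢ) = 300/(2275×103×10³) + 260/(1550×125×10³) = 2.622×10⁻⁶ mm/N.
So P = 1.186 / 2.622×10⁻⁶ = 452.5 kN, tensile.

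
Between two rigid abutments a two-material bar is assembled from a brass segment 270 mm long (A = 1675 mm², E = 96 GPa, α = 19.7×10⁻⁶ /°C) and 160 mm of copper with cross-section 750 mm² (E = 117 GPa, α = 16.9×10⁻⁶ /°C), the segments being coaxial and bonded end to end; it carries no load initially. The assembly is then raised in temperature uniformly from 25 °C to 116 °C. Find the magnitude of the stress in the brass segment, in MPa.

Free thermal expansion of the whole bar: Σ αᵢΔT Lᵢ = 19.7×10⁻⁶×91×270 + 16.9×10⁻⁶×91×160 = 0.7301 mm.
The rigid supports impose zero overall length change; the single axial force P common to all segments must satisfy P Σ Lᵢ/(AᵢEᵢ) = δ_free.
Σ Lᵢ/(AᵢEᵢ) = 270/(1675×96×10³) + 160/(750×117×10³) = 3.502×10⁻⁶ mm/N.
So P = 0.7301 / 3.502×10⁻⁶ = 208.5 kN, compressive.
σ_{brass} = P / A = 208500 / 1675 = 124.4 MPa.

σ ≈ 124 MPa (compressive)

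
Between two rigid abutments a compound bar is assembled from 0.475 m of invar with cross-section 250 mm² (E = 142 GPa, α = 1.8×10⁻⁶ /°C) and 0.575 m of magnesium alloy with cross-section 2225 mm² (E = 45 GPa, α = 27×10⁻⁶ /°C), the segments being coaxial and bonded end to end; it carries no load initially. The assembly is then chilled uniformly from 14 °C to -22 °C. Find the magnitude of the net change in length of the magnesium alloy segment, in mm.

Free thermal contraction of the whole bar: Σ αᵢΔT Lᵢ = 1.8×10⁻⁶×36×475 + 27×10⁻⁶×36×575 = 0.5897 mm.
The walls prevent any net length change, so an axial force P (same in every segment) develops. Compatibility: P · Σ Lᵢ/(AᵢEᵢ) = δ_free.
Σ Lᵢ/(AᵢEᵢ) = 475/(250×142×10³) + 575/(2225×45×10³) = 1.912×10⁻⁵ mm/N.
Hence P = δ_free / Σ(L/AE) = 0.5897/1.912×10⁻⁵ = 30.84 kN (tensile).
For the magnesium alloy segment, free thermal change = 27×10⁻⁶×36×575 = 0.5589 mm and elastic change from P = 30840×575/(2225×45×10³) = 0.1771 mm; these oppose, so the net change is 0.382 mm (segment shortens).

|ΔL| ≈ 0.382 mm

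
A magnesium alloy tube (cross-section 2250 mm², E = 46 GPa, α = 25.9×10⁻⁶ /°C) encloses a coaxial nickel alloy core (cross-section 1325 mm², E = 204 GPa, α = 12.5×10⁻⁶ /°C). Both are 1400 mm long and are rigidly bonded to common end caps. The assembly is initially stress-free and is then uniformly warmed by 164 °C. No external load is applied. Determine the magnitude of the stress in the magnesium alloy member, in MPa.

The magnesium alloy has the larger α, so on heating it would change length more than the nickel alloy if both were free. The rigid plates force a common final length, so the magnesium alloy is put into compression and the nickel alloy into tension, with equal and opposite forces P (no external load).
Equating the net (thermal + elastic) strains gives |α₁ − α₂|·ΔT = P·[1/(A₁E₁) + 1/(A₂E₂)].
|α₁ − α₂|·ΔT = 13.4×10⁻⁶ × 164 = 0.002198.
1/(A₁E₁) + 1/(A₂E₂) = 1/(2250×46×10³) + 1/(1325×204×10³) = 1.336×10⁻⁸ N⁻¹.
So P = 0.002198 / 1.336×10⁻⁸ = 164.5 kN.
σ_{magnesium alloy} = P/A₁ = 164500/2250 = 73.1 MPa, compressive.

σ ≈ 73.1 MPa (compressive)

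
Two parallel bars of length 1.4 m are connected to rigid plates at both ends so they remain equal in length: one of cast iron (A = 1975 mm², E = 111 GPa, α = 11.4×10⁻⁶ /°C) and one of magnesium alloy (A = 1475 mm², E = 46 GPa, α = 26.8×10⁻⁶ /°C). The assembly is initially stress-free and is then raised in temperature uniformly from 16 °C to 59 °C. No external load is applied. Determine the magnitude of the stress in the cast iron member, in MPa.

σ ≈ 17.4 MPa (tensile)

The magnesium alloy has the larger α, so on heating it would change length more than the cast iron if both were free. The rigid plates force a common final length, so the magnesium alloy is put into compression and the cast iron into tension, with equal and opposite forces P (no external load).
Compatibility of the two members (thermal + elastic change equal): (α₁ − α₂)ΔT = P·[1/(A₁E₁) + 1/(A₂E₂)].
|α₁ − α₂|·ΔT = 15.4×10⁻⁶ × 43 = 0.0006622.
1/(A₁E₁) + 1/(A₂E₂) = 1/(1975×111×10³) + 1/(1475×46×10³) = 1.93×10⁻⁸ N⁻¹.
So P = 0.0006622 / 1.93×10⁻⁸ = 34.31 kN.
σ_{cast iron} = P/A₁ = 34310/1975 = 17.37 MPa, tensile.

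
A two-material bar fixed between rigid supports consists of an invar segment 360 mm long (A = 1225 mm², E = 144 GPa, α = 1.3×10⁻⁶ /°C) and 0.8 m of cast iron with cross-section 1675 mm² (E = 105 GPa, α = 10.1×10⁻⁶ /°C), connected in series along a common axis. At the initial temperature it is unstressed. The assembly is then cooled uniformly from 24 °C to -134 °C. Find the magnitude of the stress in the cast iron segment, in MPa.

If the supports were absent, the total length change would be Σ αᵢΔT Lᵢ = 1.3×10⁻⁶×158×360 + 10.1×10⁻⁶×158×800 = 1.351 mm.
The rigid supports impose zero overall length change; the single axial force P common to all segments must satisfy P Σ Lᵢ/(AᵢEᵢ) = δ_free.
The series flexibility is Σ Lᵢ/(AᵢEᵢ) = 360/(1225×144×10³) + 800/(1675×105×10³) = 6.59×10⁻⁶ mm/N.
P = 1.351 / 6.59×10⁻⁶ = 205000 N = 205 kN, tensile.
σ_{cast iron} = P / A = 205000 / 1675 = 122.4 MPa.

σ ≈ 122 MPa (tensile)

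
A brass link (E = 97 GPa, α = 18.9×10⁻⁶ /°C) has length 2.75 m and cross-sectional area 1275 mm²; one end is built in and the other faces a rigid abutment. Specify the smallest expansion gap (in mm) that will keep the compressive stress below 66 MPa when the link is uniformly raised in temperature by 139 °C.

Free expansion if unrestrained: δ_free = αΔT L = 18.9×10⁻⁶ × 139 × 2750 = 7.225 mm.
A stress of 66 MPa corresponds to the wall pushing the link back by σL/E = 66×2750/(97×10³) = 1.871 mm.
So the gap has to take up the difference, g_min = δ_free − σL/E = 7.225 − 1.871 = 5.353 mm.

g ≈ 5.35 mm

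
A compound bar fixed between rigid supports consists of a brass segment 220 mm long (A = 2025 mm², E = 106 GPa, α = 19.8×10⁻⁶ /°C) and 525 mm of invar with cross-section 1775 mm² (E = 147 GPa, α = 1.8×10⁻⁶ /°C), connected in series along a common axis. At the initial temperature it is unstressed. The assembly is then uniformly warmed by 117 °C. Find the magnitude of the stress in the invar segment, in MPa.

σ ≈ 115 MPa (compressive)

If the supports were absent, the total length change would be Σ αᵢΔT Lᵢ = 19.8×10⁻⁶×117×220 + 1.8×10⁻⁶×117×525 = 0.6202 mm.
The walls prevent any net length change, so an axial force P (same in every segment) develops. Compatibility: P · Σ Lᵢ/(AᵢEᵢ) = δ_free.
The series flexibility is Σ Lᵢ/(AᵢEᵢ) = 220/(2025×106×10³) + 525/(1775×147×10³) = 3.037×10⁻⁶ mm/N.
Hence P = δ_free / Σ(L/AE) = 0.6202/3.037×10⁻⁶ = 204.2 kN (compressive).
σ_{invar} = P / A = 204200 / 1775 = 115.1 MPa.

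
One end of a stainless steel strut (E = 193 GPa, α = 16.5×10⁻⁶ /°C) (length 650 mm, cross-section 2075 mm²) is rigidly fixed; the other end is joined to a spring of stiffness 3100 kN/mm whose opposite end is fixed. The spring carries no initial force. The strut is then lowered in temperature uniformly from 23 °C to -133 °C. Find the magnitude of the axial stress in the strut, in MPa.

If the spring were absent the strut would shorten by αΔT L = 16.5×10⁻⁶ × 156 × 650 = 1.673 mm.
With a force P in the spring, the elastic change of the strut is PL/(AE) and that of the spring is P/k; compatibility requires their sum to equal δ_free.
P [ L/(AE) + 1/k ] = δ_free → P [ 650/(2075×193×10³) + 1/(3100×10³) ] = 1.673.
P = 1.673 / 1.946×10⁻⁶ = 859900 N.
σ = P/A = 859900/2075 = 414.4 MPa.

σ ≈ 414 MPa (tensile)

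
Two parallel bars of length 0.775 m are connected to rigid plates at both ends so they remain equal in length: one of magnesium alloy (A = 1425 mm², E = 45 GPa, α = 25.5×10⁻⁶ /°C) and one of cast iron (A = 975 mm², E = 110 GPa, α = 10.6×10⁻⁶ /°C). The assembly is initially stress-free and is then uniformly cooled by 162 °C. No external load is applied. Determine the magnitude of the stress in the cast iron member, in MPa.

The magnesium alloy has the larger α, so on cooling it would change length more than the cast iron if both were free. The rigid plates force a common final length, so the magnesium alloy is put into tension and the cast iron into compression, with equal and opposite forces P (no external load).
Compatibility of the two members (thermal + elastic change equal): (α₁ − α₂)ΔT = P·[1/(A₁E₁) + 1/(A₂E₂)].
|α₁ − α₂|·ΔT = 14.9×10⁻⁶ × 162 = 0.002414.
1/(A₁E₁) + 1/(A₂E₂) = 1/(1425×45×10³) + 1/(975×110×10³) = 2.492×10⁻⁸ N⁻¹.
So P = 0.002414 / 2.492×10⁻⁸ = 96.87 kN.
σ_{cast iron} = P/A₂ = 96870/975 = 99.35 MPa, compressive.

σ ≈ 99.4 MPa (compressive)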